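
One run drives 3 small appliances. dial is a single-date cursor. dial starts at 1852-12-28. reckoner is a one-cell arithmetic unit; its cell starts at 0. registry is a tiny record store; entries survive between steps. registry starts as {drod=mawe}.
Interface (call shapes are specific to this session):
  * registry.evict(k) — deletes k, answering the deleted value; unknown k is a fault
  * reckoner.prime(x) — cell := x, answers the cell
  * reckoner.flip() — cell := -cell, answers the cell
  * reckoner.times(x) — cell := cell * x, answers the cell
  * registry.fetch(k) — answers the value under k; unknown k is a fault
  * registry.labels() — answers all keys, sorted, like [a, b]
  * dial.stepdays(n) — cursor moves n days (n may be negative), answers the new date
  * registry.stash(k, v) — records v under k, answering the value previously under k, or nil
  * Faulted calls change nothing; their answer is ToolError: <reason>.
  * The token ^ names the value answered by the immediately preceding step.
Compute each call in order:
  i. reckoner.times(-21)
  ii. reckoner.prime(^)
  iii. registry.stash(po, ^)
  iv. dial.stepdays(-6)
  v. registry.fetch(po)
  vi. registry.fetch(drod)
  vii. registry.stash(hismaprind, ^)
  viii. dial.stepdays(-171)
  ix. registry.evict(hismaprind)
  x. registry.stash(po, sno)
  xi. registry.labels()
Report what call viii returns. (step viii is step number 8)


;; times(x=-21) ~> 0
;; prime(x=^) ~> 0
;; stash(k=po, v=^) ~> nil
;; stepdays(n=-6) ~> 1852-12-22
;; fetch(k=po) ~> 0
;; fetch(k=drod) ~> mawe
;; stash(k=hismaprind, v=^) ~> nil
;; stepdays(n=-171) ~> 1852-07-04
;; evict(k=hismaprind) ~> mawe
;; stash(k=po, v=sno) ~> 0
;; labels() ~> [drod, po]

Answer: 1852-07-04


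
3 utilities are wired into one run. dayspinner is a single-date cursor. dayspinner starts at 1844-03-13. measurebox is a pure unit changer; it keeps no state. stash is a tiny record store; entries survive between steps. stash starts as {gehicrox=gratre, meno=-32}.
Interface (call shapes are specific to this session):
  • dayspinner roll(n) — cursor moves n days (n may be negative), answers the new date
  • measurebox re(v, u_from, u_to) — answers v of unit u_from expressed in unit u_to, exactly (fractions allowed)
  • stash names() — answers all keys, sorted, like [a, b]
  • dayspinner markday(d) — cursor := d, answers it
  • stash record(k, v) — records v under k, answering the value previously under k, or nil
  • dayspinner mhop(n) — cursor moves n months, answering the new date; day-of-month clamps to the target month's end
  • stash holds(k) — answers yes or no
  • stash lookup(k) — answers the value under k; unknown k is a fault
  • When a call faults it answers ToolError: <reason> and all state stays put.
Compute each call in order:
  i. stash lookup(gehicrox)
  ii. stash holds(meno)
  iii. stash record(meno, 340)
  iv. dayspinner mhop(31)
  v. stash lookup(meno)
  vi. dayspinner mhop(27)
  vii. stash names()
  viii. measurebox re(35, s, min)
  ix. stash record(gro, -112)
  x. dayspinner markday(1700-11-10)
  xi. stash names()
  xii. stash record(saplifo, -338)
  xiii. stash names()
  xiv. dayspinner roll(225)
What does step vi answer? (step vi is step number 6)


Answer: 1849-01-13

Derivation:
! stash lookup(gehicrox) == gratre
! stash holds(meno) == yes
! stash record(meno, 340) == -32
! dayspinner mhop(31) == 1846-10-13
! stash lookup(meno) == 340
! dayspinner mhop(27) == 1849-01-13
! stash names() == [gehicrox, meno]
! measurebox re(35, s, min) == 7/12
! stash record(gro, -112) == nil
! dayspinner markday(1700-11-10) == 1700-11-10
! stash names() == [gehicrox, gro, meno]
! stash record(saplifo, -338) == nil
! stash names() == [gehicrox, gro, meno, saplifo]
! dayspinner roll(225) == 1701-06-23


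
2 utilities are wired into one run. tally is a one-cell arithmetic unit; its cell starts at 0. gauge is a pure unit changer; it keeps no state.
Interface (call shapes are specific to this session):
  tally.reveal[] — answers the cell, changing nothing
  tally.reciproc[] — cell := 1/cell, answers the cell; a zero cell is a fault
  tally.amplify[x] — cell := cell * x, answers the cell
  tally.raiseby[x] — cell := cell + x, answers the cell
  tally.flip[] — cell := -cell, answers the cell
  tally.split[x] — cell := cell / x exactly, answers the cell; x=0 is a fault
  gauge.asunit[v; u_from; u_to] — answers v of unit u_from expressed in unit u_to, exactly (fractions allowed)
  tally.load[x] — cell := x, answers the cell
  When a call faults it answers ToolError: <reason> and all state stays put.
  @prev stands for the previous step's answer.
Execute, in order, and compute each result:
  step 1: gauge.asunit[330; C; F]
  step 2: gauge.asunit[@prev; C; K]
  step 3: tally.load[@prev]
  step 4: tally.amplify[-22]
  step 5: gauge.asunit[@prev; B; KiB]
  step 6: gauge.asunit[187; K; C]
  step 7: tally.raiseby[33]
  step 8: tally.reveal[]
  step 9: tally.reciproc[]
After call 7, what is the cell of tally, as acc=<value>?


→ gauge.asunit(v: 330, u_from: C, u_to: F)
← 626
→ gauge.asunit(v: @prev, u_from: C, u_to: K)
← 17983/20
→ tally.load(x: @prev)
← 17983/20
→ tally.amplify(x: -22)
← -197813/10
→ gauge.asunit(v: @prev, u_from: B, u_to: KiB)
← -197813/10240
→ gauge.asunit(v: 187, u_from: K, u_to: C)
← -1723/20
→ tally.raiseby(x: 33)
← -197483/10
→ tally.reveal()
← -197483/10
→ tally.reciproc()
← -10/197483

Answer: acc=-197483/10


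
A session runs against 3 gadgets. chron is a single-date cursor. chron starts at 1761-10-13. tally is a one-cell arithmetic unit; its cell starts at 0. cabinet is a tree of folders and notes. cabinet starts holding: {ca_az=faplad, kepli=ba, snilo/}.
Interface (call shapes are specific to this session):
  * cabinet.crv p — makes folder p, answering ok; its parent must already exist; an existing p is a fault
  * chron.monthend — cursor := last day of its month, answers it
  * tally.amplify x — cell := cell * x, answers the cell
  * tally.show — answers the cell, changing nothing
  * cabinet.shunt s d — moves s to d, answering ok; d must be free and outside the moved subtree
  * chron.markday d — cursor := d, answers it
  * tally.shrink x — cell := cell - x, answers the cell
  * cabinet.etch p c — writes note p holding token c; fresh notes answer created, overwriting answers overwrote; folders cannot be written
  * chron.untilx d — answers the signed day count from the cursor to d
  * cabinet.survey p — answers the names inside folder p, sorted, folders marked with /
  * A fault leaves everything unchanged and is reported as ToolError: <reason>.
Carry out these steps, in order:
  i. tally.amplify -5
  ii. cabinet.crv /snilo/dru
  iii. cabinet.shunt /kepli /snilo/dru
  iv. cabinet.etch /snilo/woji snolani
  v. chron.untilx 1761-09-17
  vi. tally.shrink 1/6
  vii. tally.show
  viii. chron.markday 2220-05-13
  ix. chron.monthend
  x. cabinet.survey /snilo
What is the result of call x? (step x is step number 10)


I call tally.amplify with x: -5, yielding 0.
Now I run cabinet.crv with p: /snilo/dru, → ok.
Next I call cabinet.shunt with s: /kepli, d: /snilo/dru, giving ToolError: exists.
I use cabinet.etch with p: /snilo/woji, c: snolani, and get created.
Invoking chron.untilx with d: 1761-09-17, → -26.
Calling tally.shrink with x: 1/6, yielding -1/6.
I try tally.show, → -1/6.
I run chron.markday with d: 2220-05-13, and observe 2220-05-13.
Calling chron.monthend(), and observe 2220-05-31.
I try cabinet.survey with p: /snilo, → [dru/, woji].

Answer: [dru/, woji]


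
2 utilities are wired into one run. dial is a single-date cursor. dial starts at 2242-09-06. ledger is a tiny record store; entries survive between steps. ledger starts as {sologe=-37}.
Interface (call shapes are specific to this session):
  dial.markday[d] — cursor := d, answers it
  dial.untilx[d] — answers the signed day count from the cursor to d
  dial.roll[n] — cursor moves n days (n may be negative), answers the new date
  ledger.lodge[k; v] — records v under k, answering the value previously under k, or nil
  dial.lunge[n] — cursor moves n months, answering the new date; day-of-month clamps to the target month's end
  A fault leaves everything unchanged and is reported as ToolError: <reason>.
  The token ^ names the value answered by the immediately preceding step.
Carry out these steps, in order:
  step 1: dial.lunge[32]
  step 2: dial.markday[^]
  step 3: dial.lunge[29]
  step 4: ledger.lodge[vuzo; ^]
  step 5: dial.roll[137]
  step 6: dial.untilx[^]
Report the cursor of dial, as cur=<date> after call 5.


Answer: cur=2248-02-20

Derivation:
Step: dial.lunge[n: 32]
Result: 2245-05-06
Step: dial.markday[d: ^]
Result: 2245-05-06
Step: dial.lunge[n: 29]
Result: 2247-10-06
Step: ledger.lodge[k: vuzo; v: ^]
Result: nil
Step: dial.roll[n: 137]
Result: 2248-02-20
Step: dial.untilx[d: ^]
Result: 0


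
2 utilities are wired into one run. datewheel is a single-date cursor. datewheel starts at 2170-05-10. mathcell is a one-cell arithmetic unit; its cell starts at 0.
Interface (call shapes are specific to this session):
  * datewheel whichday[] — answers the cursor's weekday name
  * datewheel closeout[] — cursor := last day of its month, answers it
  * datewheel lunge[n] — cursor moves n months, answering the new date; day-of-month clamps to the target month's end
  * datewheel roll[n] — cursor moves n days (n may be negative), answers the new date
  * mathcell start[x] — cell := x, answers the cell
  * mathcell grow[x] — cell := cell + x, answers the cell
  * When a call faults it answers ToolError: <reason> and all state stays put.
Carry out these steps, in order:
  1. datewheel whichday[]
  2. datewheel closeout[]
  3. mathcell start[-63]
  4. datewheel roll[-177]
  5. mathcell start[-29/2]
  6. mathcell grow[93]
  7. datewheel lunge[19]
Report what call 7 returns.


% datewheel whichday
  Thursday
% datewheel closeout
  2170-05-31
% mathcell start x→-63
  -63
% datewheel roll n→-177
  2169-12-05
% mathcell start x→-29/2
  -29/2
% mathcell grow x→93
  157/2
% datewheel lunge n→19
  2171-07-05

Answer: 2171-07-05


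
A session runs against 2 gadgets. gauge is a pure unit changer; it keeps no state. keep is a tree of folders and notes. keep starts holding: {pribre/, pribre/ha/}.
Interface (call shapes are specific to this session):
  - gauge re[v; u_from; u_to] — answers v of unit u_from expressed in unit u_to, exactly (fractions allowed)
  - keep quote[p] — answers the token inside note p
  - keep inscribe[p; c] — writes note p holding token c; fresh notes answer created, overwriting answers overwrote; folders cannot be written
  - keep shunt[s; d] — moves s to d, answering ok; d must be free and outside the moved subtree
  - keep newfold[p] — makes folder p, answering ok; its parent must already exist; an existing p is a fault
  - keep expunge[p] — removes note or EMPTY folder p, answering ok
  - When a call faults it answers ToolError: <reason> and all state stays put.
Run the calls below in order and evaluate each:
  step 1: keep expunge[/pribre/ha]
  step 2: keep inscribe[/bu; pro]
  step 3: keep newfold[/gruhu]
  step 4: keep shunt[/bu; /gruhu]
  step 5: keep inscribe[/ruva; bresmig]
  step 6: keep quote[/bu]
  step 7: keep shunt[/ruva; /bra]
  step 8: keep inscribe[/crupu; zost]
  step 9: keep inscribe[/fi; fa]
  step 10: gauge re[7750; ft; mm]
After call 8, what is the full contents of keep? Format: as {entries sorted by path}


Answer: {bra=bresmig, bu=pro, crupu=zost, gruhu/, pribre/}

Derivation:
Then keep expunge passing p=/pribre/ha, which returns ok.
I run keep inscribe passing p=/bu, c=pro, and observe created.
Using keep newfold passing p=/gruhu: ok.
I call keep shunt passing s=/bu, d=/gruhu: ToolError: exists.
I call keep inscribe passing p=/ruva, c=bresmig, which returns created.
Then keep quote passing p=/bu, and see pro.
Next I call keep shunt passing s=/ruva, d=/bra, which returns ok.
Then keep inscribe passing p=/crupu, c=zost, and see created.
Using keep inscribe passing p=/fi, c=fa, which returns created.
I run gauge re passing v=7750, u_from=ft, u_to=mm, giving 2362200.


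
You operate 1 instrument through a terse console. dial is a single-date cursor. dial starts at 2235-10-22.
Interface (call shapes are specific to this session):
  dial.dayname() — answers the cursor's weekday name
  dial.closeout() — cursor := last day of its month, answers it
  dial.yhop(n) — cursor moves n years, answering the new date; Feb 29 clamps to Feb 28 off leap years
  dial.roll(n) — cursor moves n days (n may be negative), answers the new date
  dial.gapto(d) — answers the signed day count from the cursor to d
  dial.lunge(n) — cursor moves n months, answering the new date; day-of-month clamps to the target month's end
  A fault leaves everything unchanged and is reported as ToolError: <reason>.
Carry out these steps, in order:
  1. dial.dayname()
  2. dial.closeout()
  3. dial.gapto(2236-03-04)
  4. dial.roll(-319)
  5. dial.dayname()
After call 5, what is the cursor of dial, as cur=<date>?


Answer: cur=2234-12-16

Derivation:
Act: dayname[]
Obs: Thursday
Act: closeout[]
Obs: 2235-10-31
Act: gapto[d=2236-03-04]
Obs: 125
Act: roll[n=-319]
Obs: 2234-12-16
Act: dayname[]
Obs: Tuesday


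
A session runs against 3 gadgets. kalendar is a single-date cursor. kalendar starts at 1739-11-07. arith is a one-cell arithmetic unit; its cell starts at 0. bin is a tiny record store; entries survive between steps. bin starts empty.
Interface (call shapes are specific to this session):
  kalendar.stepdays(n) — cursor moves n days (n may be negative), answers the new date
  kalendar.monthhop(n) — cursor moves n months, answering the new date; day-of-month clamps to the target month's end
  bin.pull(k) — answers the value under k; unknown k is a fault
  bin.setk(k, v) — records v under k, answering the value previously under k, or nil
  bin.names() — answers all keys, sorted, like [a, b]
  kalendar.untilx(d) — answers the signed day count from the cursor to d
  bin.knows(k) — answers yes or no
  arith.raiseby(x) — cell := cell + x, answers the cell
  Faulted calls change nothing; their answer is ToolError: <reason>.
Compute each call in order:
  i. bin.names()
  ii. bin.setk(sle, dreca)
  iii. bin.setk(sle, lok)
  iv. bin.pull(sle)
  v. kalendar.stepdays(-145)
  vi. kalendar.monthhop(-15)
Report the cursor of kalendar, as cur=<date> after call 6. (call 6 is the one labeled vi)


Answer: cur=1738-03-15

Derivation:
Do: bin.names[]
See: []
Do: bin.setk[k=sle; v=dreca]
See: nil
Do: bin.setk[k=sle; v=lok]
See: dreca
Do: bin.pull[k=sle]
See: lok
Do: kalendar.stepdays[n=-145]
See: 1739-06-15
Do: kalendar.monthhop[n=-15]
See: 1738-03-15


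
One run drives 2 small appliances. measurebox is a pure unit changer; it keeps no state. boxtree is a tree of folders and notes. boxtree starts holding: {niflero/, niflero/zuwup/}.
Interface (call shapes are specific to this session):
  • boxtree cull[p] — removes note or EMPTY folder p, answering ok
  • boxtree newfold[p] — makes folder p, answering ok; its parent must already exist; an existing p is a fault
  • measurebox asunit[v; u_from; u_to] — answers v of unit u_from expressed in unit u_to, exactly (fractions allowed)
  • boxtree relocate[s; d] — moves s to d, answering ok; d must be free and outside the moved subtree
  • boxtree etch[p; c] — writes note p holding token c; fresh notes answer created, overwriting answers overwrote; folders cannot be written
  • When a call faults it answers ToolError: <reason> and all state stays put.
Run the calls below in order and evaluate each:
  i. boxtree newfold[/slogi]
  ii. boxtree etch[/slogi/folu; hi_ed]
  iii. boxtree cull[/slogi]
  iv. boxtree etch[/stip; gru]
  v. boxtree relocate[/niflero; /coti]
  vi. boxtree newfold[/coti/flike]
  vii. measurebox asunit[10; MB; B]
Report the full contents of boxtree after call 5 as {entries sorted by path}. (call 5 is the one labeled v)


Then boxtree newfold with /slogi: ok.
I run boxtree etch with /slogi/folu, hi_ed, which returns created.
Then boxtree cull with /slogi: ToolError: not empty.
I run boxtree etch with /stip, gru, and get created.
I try boxtree relocate with /niflero, /coti, giving ok.
I try boxtree newfold with /coti/flike, and see ok.
I try measurebox asunit with 10, MB, B, and get 10000000.

Answer: {coti/, coti/zuwup/, slogi/, slogi/folu=hi_ed, stip=gru}


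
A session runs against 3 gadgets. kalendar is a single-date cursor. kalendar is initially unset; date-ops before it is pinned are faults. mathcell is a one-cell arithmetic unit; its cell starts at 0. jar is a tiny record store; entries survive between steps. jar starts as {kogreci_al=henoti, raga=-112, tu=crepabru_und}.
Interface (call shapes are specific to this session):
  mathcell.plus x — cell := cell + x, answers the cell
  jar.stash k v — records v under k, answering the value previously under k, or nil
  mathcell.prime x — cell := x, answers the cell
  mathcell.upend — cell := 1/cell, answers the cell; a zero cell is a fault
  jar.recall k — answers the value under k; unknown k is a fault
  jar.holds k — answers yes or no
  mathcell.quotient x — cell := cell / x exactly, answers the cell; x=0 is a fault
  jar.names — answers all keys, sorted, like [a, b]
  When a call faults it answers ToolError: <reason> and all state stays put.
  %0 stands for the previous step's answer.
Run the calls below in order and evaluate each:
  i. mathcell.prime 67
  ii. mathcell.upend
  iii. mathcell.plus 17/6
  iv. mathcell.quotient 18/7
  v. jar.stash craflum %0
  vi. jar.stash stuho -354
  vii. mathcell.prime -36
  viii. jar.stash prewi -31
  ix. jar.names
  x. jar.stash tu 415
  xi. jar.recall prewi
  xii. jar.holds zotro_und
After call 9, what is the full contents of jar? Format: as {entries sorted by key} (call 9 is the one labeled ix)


Answer: {craflum=8015/7236, kogreci_al=henoti, prewi=-31, raga=-112, stuho=-354, tu=crepabru_und}

Derivation:
·→ prime(x=67)
·← 67
·→ upend()
·← 1/67
·→ plus(x=17/6)
·← 1145/402
·→ quotient(x=18/7)
·← 8015/7236
·→ stash(k=craflum, v=%0)
·← nil
·→ stash(k=stuho, v=-354)
·← nil
·→ prime(x=-36)
·← -36
·→ stash(k=prewi, v=-31)
·← nil
·→ names()
·← [craflum, kogreci_al, prewi, raga, stuho, tu]
·→ stash(k=tu, v=415)
·← crepabru_und
·→ recall(k=prewi)
·← -31
·→ holds(k=zotro_und)
·← no


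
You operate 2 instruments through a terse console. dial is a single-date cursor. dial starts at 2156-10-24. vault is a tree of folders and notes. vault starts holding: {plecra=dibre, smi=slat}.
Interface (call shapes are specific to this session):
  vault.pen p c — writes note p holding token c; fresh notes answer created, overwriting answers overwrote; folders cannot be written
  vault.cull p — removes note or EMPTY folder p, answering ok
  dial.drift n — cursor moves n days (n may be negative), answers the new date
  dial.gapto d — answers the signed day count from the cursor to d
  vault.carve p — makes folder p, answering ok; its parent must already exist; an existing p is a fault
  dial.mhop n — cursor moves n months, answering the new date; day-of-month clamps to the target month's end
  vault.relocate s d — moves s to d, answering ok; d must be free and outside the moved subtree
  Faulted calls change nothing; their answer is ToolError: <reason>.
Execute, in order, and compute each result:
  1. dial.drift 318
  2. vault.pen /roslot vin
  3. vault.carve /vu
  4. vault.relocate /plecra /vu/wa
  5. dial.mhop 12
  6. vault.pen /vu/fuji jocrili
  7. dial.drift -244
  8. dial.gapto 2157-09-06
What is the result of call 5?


> dial.drift n→318
:: 2157-09-07
> vault.pen p→/roslot c→vin
:: created
> vault.carve p→/vu
:: ok
> vault.relocate s→/plecra d→/vu/wa
:: ok
> dial.mhop n→12
:: 2158-09-07
> vault.pen p→/vu/fuji c→jocrili
:: created
> dial.drift n→-244
:: 2158-01-06
> dial.gapto d→2157-09-06
:: -122

Answer: 2158-09-07


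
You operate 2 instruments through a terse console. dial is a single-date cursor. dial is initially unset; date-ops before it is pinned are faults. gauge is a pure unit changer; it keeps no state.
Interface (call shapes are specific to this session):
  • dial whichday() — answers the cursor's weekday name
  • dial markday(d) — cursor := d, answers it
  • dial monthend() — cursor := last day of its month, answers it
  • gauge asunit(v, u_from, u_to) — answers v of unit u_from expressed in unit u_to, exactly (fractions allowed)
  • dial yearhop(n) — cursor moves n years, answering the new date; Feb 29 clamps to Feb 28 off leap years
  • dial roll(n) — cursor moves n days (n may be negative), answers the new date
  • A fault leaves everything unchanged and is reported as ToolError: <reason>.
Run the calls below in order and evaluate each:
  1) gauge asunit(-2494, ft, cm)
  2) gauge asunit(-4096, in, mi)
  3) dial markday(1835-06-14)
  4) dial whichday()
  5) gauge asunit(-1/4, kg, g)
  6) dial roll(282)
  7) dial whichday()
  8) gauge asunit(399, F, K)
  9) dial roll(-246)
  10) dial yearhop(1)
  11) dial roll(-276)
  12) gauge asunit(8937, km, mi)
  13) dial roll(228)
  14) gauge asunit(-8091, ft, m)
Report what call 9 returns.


Answer: 1835-07-20

Derivation:
~$ gauge asunit -2494 ft cm
  -1900428/25
~$ gauge asunit -4096 in mi
  -32/495
~$ dial markday 1835-06-14
  1835-06-14
~$ dial whichday
  Sunday
~$ gauge asunit -1/4 kg g
  -250
~$ dial roll 282
  1836-03-22
~$ dial whichday
  Tuesday
~$ gauge asunit 399 F K
  85867/180
~$ dial roll -246
  1835-07-20
~$ dial yearhop 1
  1836-07-20
~$ dial roll -276
  1835-10-18
~$ gauge asunit 8937 km mi
  15515625/2794
~$ dial roll 228
  1836-06-02
~$ gauge asunit -8091 ft m
  -3082671/1250


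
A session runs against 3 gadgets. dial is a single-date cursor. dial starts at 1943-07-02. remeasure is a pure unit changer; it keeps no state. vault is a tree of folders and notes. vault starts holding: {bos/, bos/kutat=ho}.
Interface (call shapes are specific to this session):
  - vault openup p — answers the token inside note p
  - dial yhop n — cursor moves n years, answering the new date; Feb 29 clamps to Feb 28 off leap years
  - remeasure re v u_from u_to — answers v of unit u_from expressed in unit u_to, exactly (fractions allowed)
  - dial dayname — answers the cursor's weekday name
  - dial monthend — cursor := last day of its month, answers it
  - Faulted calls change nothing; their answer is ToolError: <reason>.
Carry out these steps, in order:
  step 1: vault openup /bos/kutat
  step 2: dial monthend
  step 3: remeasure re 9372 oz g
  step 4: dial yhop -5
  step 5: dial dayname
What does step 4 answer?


// 1. vault openup(p='/bos/kutat') -> ho
// 2. dial monthend() -> 1943-07-31
// 3. remeasure re(v='9372', u_from='oz', u_to='g') -> 106276692291/400000
// 4. dial yhop(n='-5') -> 1938-07-31
// 5. dial dayname() -> Sunday

Answer: 1938-07-31


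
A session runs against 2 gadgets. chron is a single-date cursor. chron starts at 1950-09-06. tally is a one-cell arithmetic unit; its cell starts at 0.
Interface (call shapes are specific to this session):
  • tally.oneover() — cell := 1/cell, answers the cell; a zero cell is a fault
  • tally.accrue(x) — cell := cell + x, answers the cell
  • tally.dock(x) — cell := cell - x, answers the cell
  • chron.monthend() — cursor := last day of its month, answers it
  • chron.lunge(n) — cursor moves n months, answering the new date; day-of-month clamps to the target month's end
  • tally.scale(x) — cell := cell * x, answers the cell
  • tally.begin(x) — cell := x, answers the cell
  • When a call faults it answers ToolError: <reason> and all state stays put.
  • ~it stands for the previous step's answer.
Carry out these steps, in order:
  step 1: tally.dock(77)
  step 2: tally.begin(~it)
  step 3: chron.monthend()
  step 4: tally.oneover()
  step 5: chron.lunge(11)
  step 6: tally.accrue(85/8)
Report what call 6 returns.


Answer: 6537/616

Derivation:
% tally.dock x→77
  -77
% tally.begin x→~it
  -77
% chron.monthend
  1950-09-30
% tally.oneover
  -1/77
% chron.lunge n→11
  1951-08-30
% tally.accrue x→85/8
  6537/616


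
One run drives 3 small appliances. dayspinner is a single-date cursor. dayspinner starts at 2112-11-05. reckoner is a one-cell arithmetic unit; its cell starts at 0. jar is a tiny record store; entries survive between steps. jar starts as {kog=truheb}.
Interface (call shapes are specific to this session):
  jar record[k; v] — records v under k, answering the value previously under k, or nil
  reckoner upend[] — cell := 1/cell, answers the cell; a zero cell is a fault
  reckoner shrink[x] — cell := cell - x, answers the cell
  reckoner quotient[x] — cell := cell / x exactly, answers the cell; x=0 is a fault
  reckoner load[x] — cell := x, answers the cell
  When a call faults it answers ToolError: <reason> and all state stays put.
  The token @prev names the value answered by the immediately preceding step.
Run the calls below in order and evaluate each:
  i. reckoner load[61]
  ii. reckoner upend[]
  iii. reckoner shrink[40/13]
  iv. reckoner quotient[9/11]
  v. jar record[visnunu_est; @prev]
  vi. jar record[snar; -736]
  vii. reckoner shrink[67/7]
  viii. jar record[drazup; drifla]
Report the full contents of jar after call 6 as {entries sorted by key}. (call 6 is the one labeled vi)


Answer: {kog=truheb, snar=-736, visnunu_est=-8899/2379}

Derivation:
;; reckoner load(x=61) => 61
;; reckoner upend() => 1/61
;; reckoner shrink(x=40/13) => -2427/793
;; reckoner quotient(x=9/11) => -8899/2379
;; jar record(k=visnunu_est, v=@prev) => nil
;; jar record(k=snar, v=-736) => nil
;; reckoner shrink(x=67/7) => -221686/16653
;; jar record(k=drazup, v=drifla) => nil


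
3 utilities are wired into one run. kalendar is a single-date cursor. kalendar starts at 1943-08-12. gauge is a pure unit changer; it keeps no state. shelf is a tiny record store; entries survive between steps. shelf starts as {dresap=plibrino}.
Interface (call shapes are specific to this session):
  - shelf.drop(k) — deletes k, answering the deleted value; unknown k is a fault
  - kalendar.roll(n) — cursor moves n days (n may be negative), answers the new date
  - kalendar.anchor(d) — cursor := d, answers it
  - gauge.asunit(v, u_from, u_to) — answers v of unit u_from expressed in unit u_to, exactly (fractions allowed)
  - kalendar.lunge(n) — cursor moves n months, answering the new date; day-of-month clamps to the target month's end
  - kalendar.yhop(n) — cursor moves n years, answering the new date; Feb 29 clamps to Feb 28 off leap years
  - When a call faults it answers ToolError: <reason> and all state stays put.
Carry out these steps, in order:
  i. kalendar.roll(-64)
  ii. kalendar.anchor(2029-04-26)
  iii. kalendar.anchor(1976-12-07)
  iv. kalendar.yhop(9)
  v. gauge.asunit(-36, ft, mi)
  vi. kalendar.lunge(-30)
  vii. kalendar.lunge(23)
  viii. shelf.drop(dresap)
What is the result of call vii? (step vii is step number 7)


Answer: 1985-05-07

Derivation:
I run kalendar.roll passing n='-64', giving 1943-06-09.
I invoke kalendar.anchor passing d='2029-04-26', and get 2029-04-26.
Next I call kalendar.anchor passing d='1976-12-07': 1976-12-07.
I run kalendar.yhop passing n='9': 1985-12-07.
I invoke gauge.asunit passing v='-36', u_from='ft', u_to='mi', giving -3/440.
Now I run kalendar.lunge passing n='-30', and see 1983-06-07.
Next I call kalendar.lunge passing n='23', yielding 1985-05-07.
I run shelf.drop passing k='dresap', giving plibrino.


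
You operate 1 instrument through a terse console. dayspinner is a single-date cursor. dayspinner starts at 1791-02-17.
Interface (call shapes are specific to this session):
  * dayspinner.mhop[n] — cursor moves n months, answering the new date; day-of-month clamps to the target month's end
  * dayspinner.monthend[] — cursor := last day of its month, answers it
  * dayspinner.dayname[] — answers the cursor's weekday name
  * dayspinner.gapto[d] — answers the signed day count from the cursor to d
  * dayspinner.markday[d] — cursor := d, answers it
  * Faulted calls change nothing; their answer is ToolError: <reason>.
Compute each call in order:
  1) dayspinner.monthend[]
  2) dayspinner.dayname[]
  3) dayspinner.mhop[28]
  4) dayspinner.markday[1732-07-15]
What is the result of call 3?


~$ dayspinner.monthend
= 1791-02-28
~$ dayspinner.dayname
= Monday
~$ dayspinner.mhop n='28'
= 1793-06-28
~$ dayspinner.markday d='1732-07-15'
= 1732-07-15

Answer: 1793-06-28


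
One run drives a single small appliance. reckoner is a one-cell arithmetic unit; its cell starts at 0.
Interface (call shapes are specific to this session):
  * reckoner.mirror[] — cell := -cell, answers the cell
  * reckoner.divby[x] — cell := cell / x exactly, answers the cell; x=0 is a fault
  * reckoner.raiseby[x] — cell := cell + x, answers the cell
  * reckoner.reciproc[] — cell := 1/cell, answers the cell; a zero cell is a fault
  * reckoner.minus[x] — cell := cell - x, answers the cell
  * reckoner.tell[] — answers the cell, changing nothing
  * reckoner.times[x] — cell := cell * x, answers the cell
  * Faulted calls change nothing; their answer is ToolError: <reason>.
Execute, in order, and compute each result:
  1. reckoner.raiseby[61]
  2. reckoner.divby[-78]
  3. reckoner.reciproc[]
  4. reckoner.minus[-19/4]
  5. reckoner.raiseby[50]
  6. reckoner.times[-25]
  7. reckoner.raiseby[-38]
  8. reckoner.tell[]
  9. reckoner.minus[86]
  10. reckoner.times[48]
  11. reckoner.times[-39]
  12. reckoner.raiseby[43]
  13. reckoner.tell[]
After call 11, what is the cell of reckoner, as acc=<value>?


Answer: acc=166809708/61

Derivation:
I run reckoner.raiseby passing 61, → 61.
Then reckoner.divby passing -78, and get -61/78.
Then reckoner.reciproc, → -78/61.
Now I run reckoner.minus passing -19/4, and get 847/244.
Now I run reckoner.raiseby passing 50, and see 13047/244.
I use reckoner.times passing -25, which returns -326175/244.
I call reckoner.raiseby passing -38, and see -335447/244.
I try reckoner.tell: -335447/244.
Next I call reckoner.minus passing 86, yielding -356431/244.
I invoke reckoner.times passing 48, and observe -4277172/61.
I try reckoner.times passing -39, and get 166809708/61.
I invoke reckoner.raiseby passing 43, which returns 166812331/61.
I call reckoner.tell, which returns 166812331/61.


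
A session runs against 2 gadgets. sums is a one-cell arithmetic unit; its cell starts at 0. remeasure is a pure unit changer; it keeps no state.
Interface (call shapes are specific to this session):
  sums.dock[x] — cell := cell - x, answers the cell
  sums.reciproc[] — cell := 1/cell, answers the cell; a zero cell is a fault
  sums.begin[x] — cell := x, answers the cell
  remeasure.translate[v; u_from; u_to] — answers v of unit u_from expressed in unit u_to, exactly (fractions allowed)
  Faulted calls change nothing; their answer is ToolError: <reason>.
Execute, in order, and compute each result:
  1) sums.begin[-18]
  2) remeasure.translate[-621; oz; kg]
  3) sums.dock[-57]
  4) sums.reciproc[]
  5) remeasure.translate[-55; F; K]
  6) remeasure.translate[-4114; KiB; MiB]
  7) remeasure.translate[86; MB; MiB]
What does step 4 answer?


Answer: 1/39

Derivation:
>>> sums.begin x='-18'
  -18
>>> remeasure.translate v='-621' u_from='oz' u_to='kg'
  -28168086177/1600000000
>>> sums.dock x='-57'
  39
>>> sums.reciproc
  1/39
>>> remeasure.translate v='-55' u_from='F' u_to='K'
  13489/60
>>> remeasure.translate v='-4114' u_from='KiB' u_to='MiB'
  -2057/512
>>> remeasure.translate v='86' u_from='MB' u_to='MiB'
  671875/8192


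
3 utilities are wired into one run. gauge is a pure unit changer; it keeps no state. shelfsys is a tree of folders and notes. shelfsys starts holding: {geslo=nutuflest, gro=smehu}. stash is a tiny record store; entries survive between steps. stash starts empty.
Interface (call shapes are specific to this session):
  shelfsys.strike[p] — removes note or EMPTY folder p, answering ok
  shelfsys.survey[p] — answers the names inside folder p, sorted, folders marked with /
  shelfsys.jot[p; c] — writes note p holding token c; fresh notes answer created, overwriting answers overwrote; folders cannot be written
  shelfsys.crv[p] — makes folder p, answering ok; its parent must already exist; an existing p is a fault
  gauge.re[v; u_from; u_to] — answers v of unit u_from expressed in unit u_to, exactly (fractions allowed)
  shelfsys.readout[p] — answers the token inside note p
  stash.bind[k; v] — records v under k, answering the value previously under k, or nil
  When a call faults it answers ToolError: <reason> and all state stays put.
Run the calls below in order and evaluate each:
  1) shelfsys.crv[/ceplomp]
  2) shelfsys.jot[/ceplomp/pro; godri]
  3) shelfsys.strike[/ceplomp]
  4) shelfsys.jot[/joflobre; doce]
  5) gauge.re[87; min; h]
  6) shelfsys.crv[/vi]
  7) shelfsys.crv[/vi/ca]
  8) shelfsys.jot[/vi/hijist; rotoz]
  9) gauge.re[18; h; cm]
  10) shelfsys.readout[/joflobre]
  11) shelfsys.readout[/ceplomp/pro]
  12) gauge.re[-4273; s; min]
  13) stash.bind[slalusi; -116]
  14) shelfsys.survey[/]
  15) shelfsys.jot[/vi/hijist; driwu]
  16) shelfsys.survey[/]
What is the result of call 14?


Answer: [ceplomp/, geslo, gro, joflobre, vi/]

Derivation:
I call crv passing p=/ceplomp, which returns ok.
I try jot passing p=/ceplomp/pro, c=godri: created.
Invoking strike passing p=/ceplomp, and get ToolError: not empty.
I call jot passing p=/joflobre, c=doce: created.
Using re passing v=87, u_from=min, u_to=h, → 29/20.
I run crv passing p=/vi, — result: ok.
Invoking crv passing p=/vi/ca, and observe ok.
Next I call jot passing p=/vi/hijist, c=rotoz, — result: created.
Calling re passing v=18, u_from=h, u_to=cm, which returns ToolError: incompatible units.
I run readout passing p=/joflobre, and get doce.
I run readout passing p=/ceplomp/pro, which returns godri.
Using re passing v=-4273, u_from=s, u_to=min, and get -4273/60.
I try bind passing k=slalusi, v=-116, and observe nil.
Next I call survey passing p=/, and observe [ceplomp/, geslo, gro, joflobre, vi/].
Using jot passing p=/vi/hijist, c=driwu, — result: overwrote.
Using survey passing p=/, and observe [ceplomp/, geslo, gro, joflobre, vi/].


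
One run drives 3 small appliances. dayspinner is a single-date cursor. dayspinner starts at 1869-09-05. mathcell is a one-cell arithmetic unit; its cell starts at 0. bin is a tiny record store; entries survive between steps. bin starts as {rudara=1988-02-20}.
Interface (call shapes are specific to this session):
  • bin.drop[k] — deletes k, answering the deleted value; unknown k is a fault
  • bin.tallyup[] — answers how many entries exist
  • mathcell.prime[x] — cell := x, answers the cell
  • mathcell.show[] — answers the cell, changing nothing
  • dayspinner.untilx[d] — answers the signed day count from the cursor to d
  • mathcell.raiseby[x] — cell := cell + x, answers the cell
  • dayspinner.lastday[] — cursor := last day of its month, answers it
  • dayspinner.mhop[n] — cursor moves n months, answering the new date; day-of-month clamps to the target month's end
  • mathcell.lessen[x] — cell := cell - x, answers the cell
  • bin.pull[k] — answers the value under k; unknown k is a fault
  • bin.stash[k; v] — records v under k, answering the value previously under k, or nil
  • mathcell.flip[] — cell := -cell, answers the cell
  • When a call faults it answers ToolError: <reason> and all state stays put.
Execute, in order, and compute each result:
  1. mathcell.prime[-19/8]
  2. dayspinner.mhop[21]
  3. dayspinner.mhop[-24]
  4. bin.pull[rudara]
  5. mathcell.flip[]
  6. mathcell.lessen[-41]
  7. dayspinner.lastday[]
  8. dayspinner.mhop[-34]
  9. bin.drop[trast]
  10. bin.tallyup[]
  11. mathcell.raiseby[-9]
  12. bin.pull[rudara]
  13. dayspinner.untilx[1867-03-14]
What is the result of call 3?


Answer: 1869-06-05

Derivation:
Now I run mathcell.prime passing x='-19/8', yielding -19/8.
I call dayspinner.mhop passing n='21', giving 1871-06-05.
Now I run dayspinner.mhop passing n='-24': 1869-06-05.
Now I run bin.pull passing k='rudara', yielding 1988-02-20.
Calling mathcell.flip, yielding 19/8.
I use mathcell.lessen passing x='-41', → 347/8.
I use dayspinner.lastday(), which returns 1869-06-30.
Calling dayspinner.mhop passing n='-34', and observe 1866-08-30.
I call bin.drop passing k='trast', — result: ToolError: no such key trast.
I use bin.tallyup(), and see 1.
Using mathcell.raiseby passing x='-9', and get 275/8.
I invoke bin.pull passing k='rudara', and see 1988-02-20.
I call dayspinner.untilx passing d='1867-03-14', → 196.


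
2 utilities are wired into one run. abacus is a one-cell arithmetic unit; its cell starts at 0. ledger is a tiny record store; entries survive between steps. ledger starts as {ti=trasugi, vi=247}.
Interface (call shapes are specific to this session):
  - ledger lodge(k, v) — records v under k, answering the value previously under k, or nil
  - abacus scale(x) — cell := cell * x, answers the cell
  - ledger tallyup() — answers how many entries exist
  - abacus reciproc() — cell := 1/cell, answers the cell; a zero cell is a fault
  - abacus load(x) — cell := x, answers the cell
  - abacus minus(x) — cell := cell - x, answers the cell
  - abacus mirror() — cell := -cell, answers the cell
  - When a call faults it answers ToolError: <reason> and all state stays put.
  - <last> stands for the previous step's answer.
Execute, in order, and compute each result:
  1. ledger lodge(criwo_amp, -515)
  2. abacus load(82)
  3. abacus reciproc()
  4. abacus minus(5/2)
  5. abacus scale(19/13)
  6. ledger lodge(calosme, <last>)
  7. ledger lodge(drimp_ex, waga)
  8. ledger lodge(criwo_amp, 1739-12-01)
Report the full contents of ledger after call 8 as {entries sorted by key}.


Answer: {calosme=-1938/533, criwo_amp=1739-12-01, drimp_ex=waga, ti=trasugi, vi=247}

Derivation:
>> ledger lodge(k='criwo_amp', v='-515')
<< nil
>> abacus load(x='82')
<< 82
>> abacus reciproc()
<< 1/82
>> abacus minus(x='5/2')
<< -102/41
>> abacus scale(x='19/13')
<< -1938/533
>> ledger lodge(k='calosme', v='<last>')
<< nil
>> ledger lodge(k='drimp_ex', v='waga')
<< nil
>> ledger lodge(k='criwo_amp', v='1739-12-01')
<< -515


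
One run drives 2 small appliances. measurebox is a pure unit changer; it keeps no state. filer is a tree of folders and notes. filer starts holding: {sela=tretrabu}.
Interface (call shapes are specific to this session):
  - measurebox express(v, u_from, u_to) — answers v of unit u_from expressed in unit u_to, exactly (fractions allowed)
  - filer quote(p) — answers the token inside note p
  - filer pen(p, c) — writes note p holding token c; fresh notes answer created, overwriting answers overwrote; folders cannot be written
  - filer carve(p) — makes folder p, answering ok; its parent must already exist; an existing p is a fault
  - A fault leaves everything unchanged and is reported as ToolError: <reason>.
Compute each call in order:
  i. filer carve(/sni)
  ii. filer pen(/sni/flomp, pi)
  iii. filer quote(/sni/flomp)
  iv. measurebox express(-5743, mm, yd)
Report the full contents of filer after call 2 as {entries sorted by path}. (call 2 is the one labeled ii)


Answer: {sela=tretrabu, sni/, sni/flomp=pi}

Derivation:
-> filer carve(/sni)
<- ok
-> filer pen(/sni/flomp, pi)
<- created
-> filer quote(/sni/flomp)
<- pi
-> measurebox express(-5743, mm, yd)
<- -28715/4572


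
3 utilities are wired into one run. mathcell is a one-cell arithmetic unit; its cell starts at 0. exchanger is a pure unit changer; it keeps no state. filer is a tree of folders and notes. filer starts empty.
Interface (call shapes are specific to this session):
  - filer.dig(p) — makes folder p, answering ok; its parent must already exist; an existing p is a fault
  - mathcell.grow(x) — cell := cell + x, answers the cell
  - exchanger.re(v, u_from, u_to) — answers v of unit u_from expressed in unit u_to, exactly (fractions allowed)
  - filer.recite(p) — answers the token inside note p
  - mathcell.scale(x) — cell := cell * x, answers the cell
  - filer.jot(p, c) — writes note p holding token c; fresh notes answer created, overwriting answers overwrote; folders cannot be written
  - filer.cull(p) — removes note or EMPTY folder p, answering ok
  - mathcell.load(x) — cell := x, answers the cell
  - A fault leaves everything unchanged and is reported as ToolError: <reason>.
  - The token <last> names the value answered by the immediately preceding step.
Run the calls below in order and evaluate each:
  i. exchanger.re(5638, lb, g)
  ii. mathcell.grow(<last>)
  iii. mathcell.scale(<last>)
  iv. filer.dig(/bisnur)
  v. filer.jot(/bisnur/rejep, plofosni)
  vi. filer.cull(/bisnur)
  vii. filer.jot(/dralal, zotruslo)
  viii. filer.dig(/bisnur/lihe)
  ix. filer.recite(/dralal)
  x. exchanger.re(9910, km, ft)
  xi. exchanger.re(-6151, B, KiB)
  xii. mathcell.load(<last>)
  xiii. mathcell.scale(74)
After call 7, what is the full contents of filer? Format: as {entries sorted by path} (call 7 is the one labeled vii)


Answer: {bisnur/, bisnur/rejep=plofosni, dralal=zotruslo}

Derivation:
I run exchanger.re with v='5638', u_from='lb', u_to='g', and get 127867689103/50000.
Invoking mathcell.grow with x='<last>', which returns 127867689103/50000.
I use mathcell.scale with x='<last>', and observe 16350145916541464944609/2500000000.
Now I run filer.dig with p='/bisnur', which returns ok.
Next I call filer.jot with p='/bisnur/rejep', c='plofosni', giving created.
Using filer.cull with p='/bisnur', giving ToolError: not empty.
Now I run filer.jot with p='/dralal', c='zotruslo', and observe created.
I invoke filer.dig with p='/bisnur/lihe': ok.
I invoke filer.recite with p='/dralal', and get zotruslo.
Invoking exchanger.re with v='9910', u_from='km', u_to='ft', and get 12387500000/381.
I use exchanger.re with v='-6151', u_from='B', u_to='KiB', and get -6151/1024.
Invoking mathcell.load with x='<last>', giving -6151/1024.
Invoking mathcell.scale with x='74', → -227587/512.
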